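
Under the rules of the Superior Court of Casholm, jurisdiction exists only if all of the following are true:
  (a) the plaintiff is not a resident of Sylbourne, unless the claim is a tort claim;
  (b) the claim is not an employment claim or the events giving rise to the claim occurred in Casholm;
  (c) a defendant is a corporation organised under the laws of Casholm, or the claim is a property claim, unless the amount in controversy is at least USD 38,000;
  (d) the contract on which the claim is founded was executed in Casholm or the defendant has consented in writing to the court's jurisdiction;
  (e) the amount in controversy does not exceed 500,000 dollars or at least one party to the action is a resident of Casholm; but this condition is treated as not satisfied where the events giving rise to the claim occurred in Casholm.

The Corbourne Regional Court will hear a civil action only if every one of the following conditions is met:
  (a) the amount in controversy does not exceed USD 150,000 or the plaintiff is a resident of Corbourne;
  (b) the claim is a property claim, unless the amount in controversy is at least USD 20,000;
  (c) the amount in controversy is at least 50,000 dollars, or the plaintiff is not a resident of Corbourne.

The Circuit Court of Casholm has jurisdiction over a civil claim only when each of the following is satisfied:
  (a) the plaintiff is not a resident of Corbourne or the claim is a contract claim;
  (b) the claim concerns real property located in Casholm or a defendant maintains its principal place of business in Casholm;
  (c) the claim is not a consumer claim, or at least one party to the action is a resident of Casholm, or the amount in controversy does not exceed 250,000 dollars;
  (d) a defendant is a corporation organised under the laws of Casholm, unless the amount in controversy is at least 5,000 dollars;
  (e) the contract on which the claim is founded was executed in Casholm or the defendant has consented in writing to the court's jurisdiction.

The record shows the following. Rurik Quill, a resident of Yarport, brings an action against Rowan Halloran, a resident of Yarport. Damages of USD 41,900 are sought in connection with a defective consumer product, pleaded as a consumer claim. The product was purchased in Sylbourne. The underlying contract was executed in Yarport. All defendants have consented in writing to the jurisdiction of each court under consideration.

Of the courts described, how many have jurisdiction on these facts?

The Superior Court of Casholm:
  (a) The plaintiff resides in Yarport, which is not Sylbourne. Met.
  (b) The claim is a consumer claim, not an employment claim — that alternative is enough. Satisfied.
  (c) No defendant is a corporation; the claim is a consumer claim, not a property claim — none of the alternatives is met. However, the amount in controversy is USD 41,900, which meets the 38,000 dollars floor, so the 'unless' proviso supplies this condition. Condition met.
  (d) Every defendant has filed written consent, which satisfies one of the alternatives. Satisfied.
  (e) The amount in controversy is $41,900, within the $500,000 ceiling, so one alternative holds. And the carve-out is inapplicable — the operative events occurred in Sylbourne, not Casholm. Satisfied.
  → Every requirement is satisfied — jurisdiction.
The Corbourne Regional Court:
  (a) The amount in controversy is $41,900, within the USD 150,000 ceiling, so one alternative holds. Met.
  (b) The claim is a consumer claim, not a property claim. However, the amount in controversy is USD 41,900, which meets the USD 20,000 floor, so the 'unless' proviso supplies this condition. Condition met.
  (c) The plaintiff resides in Yarport, which is not Corbourne, so one alternative holds. Satisfied.
  → Every requirement is satisfied — jurisdiction.
The Circuit Court of Casholm:
  (a) The plaintiff resides in Yarport, which is not Corbourne — that alternative is enough. Condition met.
  (b) The claim does not concern real property; no defendant is a corporation — every alternative fails. Fails.
  (c) The amount in controversy is $41,900, within the 250,000 dollars ceiling, so this disjunct is met. Condition met.
  (d) No defendant is a corporation. However, the amount in controversy is USD 41,900, which meets the $5,000 floor, so the 'unless' proviso supplies this condition. Met.
  (e) Every defendant has filed written consent, so this disjunct is met. Satisfied.
  → At least one condition fails; no jurisdiction.
Courts with jurisdiction: the Superior Court of Casholm, the Corbourne Regional Court — 2 in total.

2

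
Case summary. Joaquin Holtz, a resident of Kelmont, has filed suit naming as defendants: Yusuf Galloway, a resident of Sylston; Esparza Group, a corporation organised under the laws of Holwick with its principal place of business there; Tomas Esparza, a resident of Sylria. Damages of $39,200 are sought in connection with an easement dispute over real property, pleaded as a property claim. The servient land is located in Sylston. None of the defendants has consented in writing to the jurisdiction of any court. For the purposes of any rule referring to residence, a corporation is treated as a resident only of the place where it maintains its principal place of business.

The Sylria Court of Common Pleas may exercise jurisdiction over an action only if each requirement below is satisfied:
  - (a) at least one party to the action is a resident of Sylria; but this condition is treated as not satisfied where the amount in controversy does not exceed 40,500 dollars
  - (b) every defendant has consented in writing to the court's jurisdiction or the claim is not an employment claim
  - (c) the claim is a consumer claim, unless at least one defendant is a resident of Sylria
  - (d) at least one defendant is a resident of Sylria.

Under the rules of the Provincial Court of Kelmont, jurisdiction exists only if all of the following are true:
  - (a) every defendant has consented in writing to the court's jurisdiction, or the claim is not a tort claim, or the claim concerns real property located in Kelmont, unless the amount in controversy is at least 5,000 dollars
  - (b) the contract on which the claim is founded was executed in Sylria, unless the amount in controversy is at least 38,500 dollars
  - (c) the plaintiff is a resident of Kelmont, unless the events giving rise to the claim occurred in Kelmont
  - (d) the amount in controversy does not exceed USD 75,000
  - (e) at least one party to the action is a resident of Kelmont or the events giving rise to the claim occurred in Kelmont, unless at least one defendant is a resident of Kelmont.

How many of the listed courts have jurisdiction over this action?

The Sylria Court of Common Pleas:
  (a) Tomas Esparza resides in Sylria. But the amount in controversy is USD 39,200, within the 40,500 dollars ceiling, triggering the carve-out and defeating this condition. Not met.
  (b) The claim is a property claim, not an employment claim, so this disjunct is met. Satisfied.
  (c) The claim is a property claim, not a consumer claim. But Tomas Esparza resides in Sylria, and the 'unless' clause therefore excuses the requirement. Condition met.
  (d) Tomas Esparza resides in Sylria. Condition met.
  → At least one condition fails; no jurisdiction.
The Provincial Court of Kelmont:
  (a) The claim is a property claim, not a tort claim, so this disjunct is met. Condition met.
  (b) No contract (and hence no place of execution) is alleged. But the amount in controversy is $39,200, which meets the USD 38,500 floor, and the 'unless' clause therefore excuses the requirement. Satisfied.
  (c) The plaintiff resides in Kelmont. Satisfied.
  (d) The amount in controversy is USD 39,200, within the USD 75,000 ceiling. Met.
  (e) Joaquin Holtz resides in Kelmont, which satisfies one of the alternatives. Met.
  → Jurisdiction lies.
Courts with jurisdiction: the Provincial Court of Kelmont — 1 in total.

1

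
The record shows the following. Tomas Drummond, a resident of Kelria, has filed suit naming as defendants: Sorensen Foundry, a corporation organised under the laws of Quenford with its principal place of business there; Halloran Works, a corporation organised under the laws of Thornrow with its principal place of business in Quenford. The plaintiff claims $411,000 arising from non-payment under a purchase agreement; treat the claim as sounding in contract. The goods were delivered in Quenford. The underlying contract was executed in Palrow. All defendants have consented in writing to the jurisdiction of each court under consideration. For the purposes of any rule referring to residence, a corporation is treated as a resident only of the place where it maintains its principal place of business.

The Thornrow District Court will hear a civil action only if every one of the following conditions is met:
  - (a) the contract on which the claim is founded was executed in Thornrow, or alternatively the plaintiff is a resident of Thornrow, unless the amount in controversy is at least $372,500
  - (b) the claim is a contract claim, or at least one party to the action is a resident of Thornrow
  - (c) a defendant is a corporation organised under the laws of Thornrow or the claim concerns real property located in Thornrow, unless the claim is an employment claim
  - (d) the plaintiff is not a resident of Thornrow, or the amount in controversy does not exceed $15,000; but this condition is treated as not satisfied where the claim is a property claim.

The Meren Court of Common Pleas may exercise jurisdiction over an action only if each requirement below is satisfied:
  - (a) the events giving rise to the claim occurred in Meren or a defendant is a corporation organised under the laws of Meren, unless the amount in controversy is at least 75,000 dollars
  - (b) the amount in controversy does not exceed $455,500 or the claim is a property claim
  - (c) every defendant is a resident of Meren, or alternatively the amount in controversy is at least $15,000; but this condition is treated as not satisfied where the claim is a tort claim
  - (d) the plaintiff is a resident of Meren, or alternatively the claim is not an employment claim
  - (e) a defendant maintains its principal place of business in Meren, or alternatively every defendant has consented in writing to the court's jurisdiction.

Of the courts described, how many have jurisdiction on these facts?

The Thornrow District Court:
  (a) The contract was executed in Palrow, not Thornrow; the plaintiff resides in Kelria, not Thornrow — no alternative holds. However, the amount in controversy is USD 411,000, which meets the USD 372,500 floor, so the 'unless' proviso supplies this condition. Satisfied.
  (b) The claim is a contract claim, so one alternative holds. Met.
  (c) Halloran Works is organised under the laws of Thornrow, so one alternative holds. Met.
  (d) The plaintiff resides in Kelria, which is not Thornrow, so one alternative holds. The exception is not triggered, since the claim is a contract claim, not a property claim. Met.
  → The court has jurisdiction.
The Meren Court of Common Pleas:
  (a) The operative events occurred in Quenford, not Meren; the corporate defendant(s) are organised in Quenford, Thornrow, not Meren — no alternative holds. The proviso rescues it, though: the amount in controversy is USD 411,000, which meets the $75,000 floor. Met.
  (b) The amount in controversy is USD 411,000, within the 455,500 dollars ceiling, which satisfies one of the alternatives. Condition met.
  (c) The amount in controversy is USD 411,000, which meets the USD 15,000 floor, so this disjunct is met. And the carve-out is inapplicable — the claim is a contract claim, not a tort claim. Satisfied.
  (d) The claim is a contract claim, not an employment claim, so one alternative holds. Met.
  (e) Every defendant has filed written consent, which satisfies one of the alternatives. Met.
  → Jurisdiction lies.
Courts with jurisdiction: the Thornrow District Court, the Meren Court of Common Pleas — 2 in total.

2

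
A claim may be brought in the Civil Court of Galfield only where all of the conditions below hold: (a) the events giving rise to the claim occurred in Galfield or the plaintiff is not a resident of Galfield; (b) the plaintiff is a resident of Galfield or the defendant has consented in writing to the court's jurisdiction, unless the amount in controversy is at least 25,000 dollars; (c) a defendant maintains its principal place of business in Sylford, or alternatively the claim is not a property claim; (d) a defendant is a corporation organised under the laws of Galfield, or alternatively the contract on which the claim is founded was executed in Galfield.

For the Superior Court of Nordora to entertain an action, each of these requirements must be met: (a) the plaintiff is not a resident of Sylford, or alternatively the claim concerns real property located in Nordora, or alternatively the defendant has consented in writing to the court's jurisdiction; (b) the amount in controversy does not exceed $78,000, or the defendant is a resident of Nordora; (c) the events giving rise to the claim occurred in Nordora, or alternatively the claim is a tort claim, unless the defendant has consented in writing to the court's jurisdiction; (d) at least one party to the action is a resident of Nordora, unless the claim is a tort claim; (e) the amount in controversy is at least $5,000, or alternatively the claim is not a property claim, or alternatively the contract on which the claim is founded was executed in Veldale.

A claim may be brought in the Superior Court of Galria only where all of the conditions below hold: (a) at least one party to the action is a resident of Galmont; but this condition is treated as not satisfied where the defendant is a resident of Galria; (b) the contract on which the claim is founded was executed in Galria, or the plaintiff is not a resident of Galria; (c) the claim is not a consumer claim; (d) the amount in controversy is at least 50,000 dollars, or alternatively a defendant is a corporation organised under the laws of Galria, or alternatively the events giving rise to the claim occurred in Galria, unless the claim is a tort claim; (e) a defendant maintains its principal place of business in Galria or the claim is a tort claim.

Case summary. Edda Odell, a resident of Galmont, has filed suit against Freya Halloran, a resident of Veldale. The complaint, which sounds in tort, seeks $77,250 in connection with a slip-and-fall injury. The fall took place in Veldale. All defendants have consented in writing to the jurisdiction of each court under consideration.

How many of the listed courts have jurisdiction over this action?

2

The Civil Court of Galfield:
  (a) The plaintiff resides in Galmont, which is not Galfield, so this disjunct is met. Condition met.
  (b) Every defendant has filed written consent — that alternative is enough. Condition met.
  (c) The claim is a tort claim, not a property claim, so this disjunct is met. Satisfied.
  (d) No defendant is a corporation; no contract (and hence no place of execution) is alleged — every alternative fails. Not met.
  → No jurisdiction.
The Superior Court of Nordora:
  (a) The plaintiff resides in Galmont, which is not Sylford — that alternative is enough. Condition met.
  (b) The amount in controversy is $77,250, within the $78,000 ceiling, which satisfies one of the alternatives. Satisfied.
  (c) The claim is a tort claim, so this disjunct is met. Met.
  (d) No party resides in Nordora. But the claim is a tort claim, and the 'unless' clause therefore excuses the requirement. Satisfied.
  (e) The amount in controversy is $77,250, which meets the USD 5,000 floor, so one alternative holds. Satisfied.
  → Every requirement is satisfied — jurisdiction.
The Superior Court of Galria:
  (a) Edda Odell resides in Galmont. And the carve-out is inapplicable — the defendant resides in Veldale, not Galria. Condition met.
  (b) The plaintiff resides in Galmont, which is not Galria — that alternative is enough. Met.
  (c) The claim is a tort claim, not a consumer claim. Satisfied.
  (d) The amount in controversy is $77,250, which meets the USD 50,000 floor, so one alternative holds. Met.
  (e) The claim is a tort claim, which satisfies one of the alternatives. Satisfied.
  → Every requirement is satisfied — jurisdiction.
Courts with jurisdiction: the Superior Court of Nordora, the Superior Court of Galria — 2 in total.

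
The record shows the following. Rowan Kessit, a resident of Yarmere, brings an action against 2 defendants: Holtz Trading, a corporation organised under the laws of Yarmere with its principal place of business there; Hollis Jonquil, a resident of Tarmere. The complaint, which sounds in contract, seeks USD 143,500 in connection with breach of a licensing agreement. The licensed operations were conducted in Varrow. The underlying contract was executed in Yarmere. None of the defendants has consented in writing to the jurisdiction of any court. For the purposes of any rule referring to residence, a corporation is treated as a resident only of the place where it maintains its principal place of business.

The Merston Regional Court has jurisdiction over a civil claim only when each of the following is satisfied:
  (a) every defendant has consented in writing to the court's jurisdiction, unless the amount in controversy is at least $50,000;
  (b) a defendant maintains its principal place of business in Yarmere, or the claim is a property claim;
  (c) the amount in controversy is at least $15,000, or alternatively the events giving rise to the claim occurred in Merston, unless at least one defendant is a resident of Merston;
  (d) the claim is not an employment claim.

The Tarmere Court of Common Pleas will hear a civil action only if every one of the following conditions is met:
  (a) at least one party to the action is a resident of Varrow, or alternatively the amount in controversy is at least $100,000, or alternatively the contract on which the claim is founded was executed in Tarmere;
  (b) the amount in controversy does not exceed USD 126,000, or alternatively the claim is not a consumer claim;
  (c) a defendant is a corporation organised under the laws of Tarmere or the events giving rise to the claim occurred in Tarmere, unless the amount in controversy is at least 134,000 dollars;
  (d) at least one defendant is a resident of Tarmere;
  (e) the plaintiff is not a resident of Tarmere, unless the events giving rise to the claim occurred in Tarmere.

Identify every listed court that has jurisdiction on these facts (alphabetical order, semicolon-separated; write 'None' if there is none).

The Merston Regional Court:
  (a) No such written consent has been filed. However, the amount in controversy is 143,500 dollars, which meets the 50,000 dollars floor, so the 'unless' proviso supplies this condition. Condition met.
  (b) Holtz Trading has its principal place of business in Yarmere, so one alternative holds. Met.
  (c) The amount in controversy is 143,500 dollars, which meets the $15,000 floor, so one alternative holds. Satisfied.
  (d) The claim is a contract claim, not an employment claim. Condition met.
  → The court has jurisdiction.
The Tarmere Court of Common Pleas:
  (a) The amount in controversy is $143,500, which meets the 100,000 dollars floor, so this disjunct is met. Satisfied.
  (b) The claim is a contract claim, not a consumer claim, so one alternative holds. Met.
  (c) The corporate defendant(s) are organised in Yarmere, not Tarmere; the operative events occurred in Varrow, not Tarmere — none of the alternatives is met. However, the amount in controversy is $143,500, which meets the 134,000 dollars floor, so the 'unless' proviso supplies this condition. Condition met.
  (d) Hollis Jonquil resides in Tarmere. Met.
  (e) The plaintiff resides in Yarmere, which is not Tarmere. Condition met.
  → Jurisdiction lies.

the Merston Regional Court; the Tarmere Court of Common Pleas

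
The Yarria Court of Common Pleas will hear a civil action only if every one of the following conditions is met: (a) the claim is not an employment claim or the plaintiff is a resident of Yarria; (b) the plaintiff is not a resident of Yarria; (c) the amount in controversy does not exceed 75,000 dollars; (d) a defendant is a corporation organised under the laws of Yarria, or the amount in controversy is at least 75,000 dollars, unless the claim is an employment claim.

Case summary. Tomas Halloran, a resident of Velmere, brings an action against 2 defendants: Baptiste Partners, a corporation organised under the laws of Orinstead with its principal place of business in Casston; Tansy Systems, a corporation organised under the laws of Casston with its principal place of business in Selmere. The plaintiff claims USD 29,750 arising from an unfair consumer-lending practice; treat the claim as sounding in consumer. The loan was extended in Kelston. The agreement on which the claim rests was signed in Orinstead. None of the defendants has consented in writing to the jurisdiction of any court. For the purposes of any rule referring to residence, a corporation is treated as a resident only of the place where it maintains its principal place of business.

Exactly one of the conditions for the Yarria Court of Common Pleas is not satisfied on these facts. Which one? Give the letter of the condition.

(d)

The Yarria Court of Common Pleas:
  (a) The claim is a consumer claim, not an employment claim, so one alternative holds. Met.
  (b) The plaintiff resides in Velmere, which is not Yarria. Satisfied.
  (c) The amount in controversy is USD 29,750, within the $75,000 ceiling. Condition met.
  (d) The corporate defendant(s) are organised in Casston, Orinstead, not Yarria; the amount in controversy is $29,750, below the USD 75,000 floor — no alternative holds. And the claim is a consumer claim, not an employment claim, so the proviso does not save it. Not satisfied.
Only condition (d) fails.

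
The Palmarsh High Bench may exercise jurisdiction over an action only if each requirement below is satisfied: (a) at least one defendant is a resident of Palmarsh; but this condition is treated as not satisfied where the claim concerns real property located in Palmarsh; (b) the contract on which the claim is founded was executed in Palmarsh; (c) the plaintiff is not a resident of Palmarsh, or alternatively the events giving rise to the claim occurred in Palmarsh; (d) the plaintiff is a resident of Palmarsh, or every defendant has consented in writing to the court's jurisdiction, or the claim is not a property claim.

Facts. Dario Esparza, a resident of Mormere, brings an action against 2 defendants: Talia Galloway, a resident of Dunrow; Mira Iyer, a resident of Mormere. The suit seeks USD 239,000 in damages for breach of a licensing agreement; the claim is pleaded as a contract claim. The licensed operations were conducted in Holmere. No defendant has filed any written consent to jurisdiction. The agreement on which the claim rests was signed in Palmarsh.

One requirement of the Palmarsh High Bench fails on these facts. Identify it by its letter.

The Palmarsh High Bench:
  (a) No defendant resides in Palmarsh (they reside in Dunrow, Mormere). Condition not met.
  (b) The contract was executed in Palmarsh. Condition met.
  (c) The plaintiff resides in Mormere, which is not Palmarsh — that alternative is enough. Satisfied.
  (d) The claim is a contract claim, not a property claim, so one alternative holds. Met.
Only condition (a) fails.

(a)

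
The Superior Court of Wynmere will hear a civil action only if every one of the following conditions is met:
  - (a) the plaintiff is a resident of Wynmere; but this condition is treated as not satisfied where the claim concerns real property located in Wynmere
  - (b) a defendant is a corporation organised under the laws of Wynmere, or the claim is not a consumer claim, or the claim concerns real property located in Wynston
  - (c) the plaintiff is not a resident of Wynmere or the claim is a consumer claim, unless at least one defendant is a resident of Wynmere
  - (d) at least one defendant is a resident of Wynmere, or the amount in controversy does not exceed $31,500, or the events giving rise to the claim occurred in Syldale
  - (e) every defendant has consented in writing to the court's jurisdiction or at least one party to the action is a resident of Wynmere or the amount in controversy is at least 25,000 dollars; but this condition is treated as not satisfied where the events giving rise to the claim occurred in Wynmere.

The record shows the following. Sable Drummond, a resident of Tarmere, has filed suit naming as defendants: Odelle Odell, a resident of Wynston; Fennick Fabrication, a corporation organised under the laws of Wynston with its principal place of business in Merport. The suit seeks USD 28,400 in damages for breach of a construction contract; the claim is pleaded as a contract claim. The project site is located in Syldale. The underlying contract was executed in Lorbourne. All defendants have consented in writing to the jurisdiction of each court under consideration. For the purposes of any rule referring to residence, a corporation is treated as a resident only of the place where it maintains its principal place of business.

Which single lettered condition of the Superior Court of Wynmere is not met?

The Superior Court of Wynmere:
  (a) The plaintiff resides in Tarmere, not Wynmere. Condition not met.
  (b) The claim is a contract claim, not a consumer claim, so one alternative holds. Met.
  (c) The plaintiff resides in Tarmere, which is not Wynmere, so this disjunct is met. Condition met.
  (d) The amount in controversy is $28,400, within the 31,500 dollars ceiling, which satisfies one of the alternatives. Satisfied.
  (e) Every defendant has filed written consent, so this disjunct is met. The carve-out does not apply: the operative events occurred in Syldale, not Wynmere. Condition met.
Only condition (a) fails.

(a)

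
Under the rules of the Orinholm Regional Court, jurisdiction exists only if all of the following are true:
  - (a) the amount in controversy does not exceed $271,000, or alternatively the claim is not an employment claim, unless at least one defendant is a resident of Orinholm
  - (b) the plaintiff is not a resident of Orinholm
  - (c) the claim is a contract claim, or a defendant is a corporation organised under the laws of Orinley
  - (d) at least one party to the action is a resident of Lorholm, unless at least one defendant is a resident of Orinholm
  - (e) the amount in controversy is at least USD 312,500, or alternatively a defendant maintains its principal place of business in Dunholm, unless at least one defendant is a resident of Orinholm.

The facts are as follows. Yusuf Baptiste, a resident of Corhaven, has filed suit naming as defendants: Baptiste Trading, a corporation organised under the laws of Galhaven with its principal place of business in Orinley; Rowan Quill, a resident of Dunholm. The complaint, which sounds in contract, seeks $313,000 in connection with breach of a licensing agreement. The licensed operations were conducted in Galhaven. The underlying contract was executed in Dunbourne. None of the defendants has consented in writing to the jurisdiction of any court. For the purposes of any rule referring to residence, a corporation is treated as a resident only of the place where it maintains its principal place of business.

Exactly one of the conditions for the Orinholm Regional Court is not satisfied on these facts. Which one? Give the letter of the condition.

(d)

The Orinholm Regional Court:
  (a) The claim is a contract claim, not an employment claim, so one alternative holds. Satisfied.
  (b) The plaintiff resides in Corhaven, which is not Orinholm. Met.
  (c) The claim is a contract claim, so this disjunct is met. Met.
  (d) No party resides in Lorholm. Nor does the 'unless' clause help: no defendant resides in Orinholm (they reside in Orinley, Dunholm). Not met.
  (e) The amount in controversy is 313,000 dollars, which meets the $312,500 floor, so one alternative holds. Satisfied.
Only condition (d) fails.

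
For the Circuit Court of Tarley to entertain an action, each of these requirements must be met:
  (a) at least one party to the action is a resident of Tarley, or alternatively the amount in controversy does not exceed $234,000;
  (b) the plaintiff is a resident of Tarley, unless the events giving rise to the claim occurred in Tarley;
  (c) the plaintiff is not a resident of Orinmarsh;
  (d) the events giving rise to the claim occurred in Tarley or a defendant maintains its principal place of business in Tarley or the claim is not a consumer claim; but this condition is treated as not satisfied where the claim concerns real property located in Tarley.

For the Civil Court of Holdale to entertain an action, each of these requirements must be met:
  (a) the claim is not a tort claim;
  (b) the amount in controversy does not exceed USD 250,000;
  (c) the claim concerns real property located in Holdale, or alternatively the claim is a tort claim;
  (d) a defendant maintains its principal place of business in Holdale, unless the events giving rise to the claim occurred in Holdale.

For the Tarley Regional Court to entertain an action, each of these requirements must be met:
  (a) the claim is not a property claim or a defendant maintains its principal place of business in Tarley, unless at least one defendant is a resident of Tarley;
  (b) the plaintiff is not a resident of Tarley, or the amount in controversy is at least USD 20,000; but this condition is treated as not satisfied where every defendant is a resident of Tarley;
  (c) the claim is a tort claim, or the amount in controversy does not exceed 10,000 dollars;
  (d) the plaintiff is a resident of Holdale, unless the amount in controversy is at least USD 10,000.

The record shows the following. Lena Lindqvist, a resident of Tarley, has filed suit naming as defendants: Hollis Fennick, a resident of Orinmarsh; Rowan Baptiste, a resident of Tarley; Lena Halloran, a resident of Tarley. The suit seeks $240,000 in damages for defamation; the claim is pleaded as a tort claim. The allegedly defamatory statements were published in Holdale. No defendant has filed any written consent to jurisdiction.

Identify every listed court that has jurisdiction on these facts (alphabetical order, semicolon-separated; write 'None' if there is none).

the Circuit Court of Tarley; the Tarley Regional Court

The Circuit Court of Tarley:
  (a) Lena Lindqvist resides in Tarley, so this disjunct is met. Condition met.
  (b) The plaintiff resides in Tarley. Met.
  (c) The plaintiff resides in Tarley, which is not Orinmarsh. Satisfied.
  (d) The claim is a tort claim, not a consumer claim, so this disjunct is met. The carve-out does not apply: the claim does not concern real property. Satisfied.
  → Every requirement is satisfied — jurisdiction.
The Civil Court of Holdale:
  (a) The claim is a tort claim. Not met.
  (b) The amount in controversy is 240,000 dollars, within the 250,000 dollars ceiling. Met.
  (c) The claim is a tort claim — that alternative is enough. Met.
  (d) No defendant is a corporation. But the operative events occurred in Holdale, and the 'unless' clause therefore excuses the requirement. Condition met.
  → At least one condition fails; no jurisdiction.
The Tarley Regional Court:
  (a) The claim is a tort claim, not a property claim, which satisfies one of the alternatives. Met.
  (b) The amount in controversy is 240,000 dollars, which meets the 20,000 dollars floor, so one alternative holds. The exception is not triggered, since the defendants reside as follows — Hollis Fennick in Orinmarsh, Rowan Baptiste in Tarley, Lena Halloran in Tarley — not all in Tarley. Condition met.
  (c) The claim is a tort claim, so one alternative holds. Met.
  (d) The plaintiff resides in Tarley, not Holdale. But the amount in controversy is $240,000, which meets the 10,000 dollars floor, and the 'unless' clause therefore excuses the requirement. Satisfied.
  → All conditions met; jurisdiction exists.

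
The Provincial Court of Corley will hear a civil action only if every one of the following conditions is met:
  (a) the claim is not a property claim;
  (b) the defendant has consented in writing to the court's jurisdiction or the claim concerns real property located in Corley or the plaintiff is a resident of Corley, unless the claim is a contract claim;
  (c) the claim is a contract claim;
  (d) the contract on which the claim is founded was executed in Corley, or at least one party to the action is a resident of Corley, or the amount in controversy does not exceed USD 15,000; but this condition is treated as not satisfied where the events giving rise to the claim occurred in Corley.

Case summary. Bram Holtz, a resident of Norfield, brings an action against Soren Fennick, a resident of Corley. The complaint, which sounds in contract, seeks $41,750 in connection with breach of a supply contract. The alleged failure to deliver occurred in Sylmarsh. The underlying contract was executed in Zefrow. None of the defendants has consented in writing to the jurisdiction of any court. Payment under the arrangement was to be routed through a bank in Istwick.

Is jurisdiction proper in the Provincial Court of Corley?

The Provincial Court of Corley:
  (a) The claim is a contract claim, not a property claim. Met.
  (b) No such written consent has been filed; the claim does not concern real property; the plaintiff resides in Norfield, not Corley — no alternative holds. But the claim is a contract claim, and the 'unless' clause therefore excuses the requirement. Condition met.
  (c) The claim is a contract claim. Condition met.
  (d) Soren Fennick resides in Corley — that alternative is enough. The exception is not triggered, since the operative events occurred in Sylmarsh, not Corley. Satisfied.
  → All conditions met; jurisdiction exists.

Yes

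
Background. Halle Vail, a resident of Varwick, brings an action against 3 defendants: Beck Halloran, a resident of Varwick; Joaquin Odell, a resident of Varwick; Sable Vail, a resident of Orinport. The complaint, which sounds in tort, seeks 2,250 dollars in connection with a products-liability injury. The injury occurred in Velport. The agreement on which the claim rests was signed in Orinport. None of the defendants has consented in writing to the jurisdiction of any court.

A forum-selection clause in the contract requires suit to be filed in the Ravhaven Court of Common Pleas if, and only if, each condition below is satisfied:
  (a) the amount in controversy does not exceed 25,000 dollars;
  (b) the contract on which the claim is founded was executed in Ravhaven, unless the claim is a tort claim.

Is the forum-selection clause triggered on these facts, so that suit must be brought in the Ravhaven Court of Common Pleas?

The Ravhaven Court of Common Pleas:
  (a) The amount in controversy is USD 2,250, within the USD 25,000 ceiling. Satisfied.
  (b) The contract was executed in Orinport, not Ravhaven. But the claim is a tort claim, and the 'unless' clause therefore excuses the requirement. Satisfied.
  → Forum clause is triggered.

Yes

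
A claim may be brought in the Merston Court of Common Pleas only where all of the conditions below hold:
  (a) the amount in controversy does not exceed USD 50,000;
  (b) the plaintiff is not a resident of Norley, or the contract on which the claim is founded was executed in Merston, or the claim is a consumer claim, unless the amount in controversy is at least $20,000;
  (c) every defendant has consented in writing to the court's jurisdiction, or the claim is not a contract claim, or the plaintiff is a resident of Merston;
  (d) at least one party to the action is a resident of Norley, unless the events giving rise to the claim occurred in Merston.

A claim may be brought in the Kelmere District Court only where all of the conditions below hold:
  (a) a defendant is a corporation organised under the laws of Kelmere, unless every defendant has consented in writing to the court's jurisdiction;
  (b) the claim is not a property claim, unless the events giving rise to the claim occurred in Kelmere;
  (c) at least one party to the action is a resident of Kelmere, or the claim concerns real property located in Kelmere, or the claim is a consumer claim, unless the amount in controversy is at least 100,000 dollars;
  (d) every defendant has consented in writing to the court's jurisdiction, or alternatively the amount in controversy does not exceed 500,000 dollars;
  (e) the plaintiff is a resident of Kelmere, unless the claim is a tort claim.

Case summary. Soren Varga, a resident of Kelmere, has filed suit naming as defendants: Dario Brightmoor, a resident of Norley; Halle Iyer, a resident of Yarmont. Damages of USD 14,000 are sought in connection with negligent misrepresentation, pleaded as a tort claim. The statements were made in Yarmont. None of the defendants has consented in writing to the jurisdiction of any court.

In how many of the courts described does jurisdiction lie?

1

The Merston Court of Common Pleas:
  (a) The amount in controversy is $14,000, within the 50,000 dollars ceiling. Satisfied.
  (b) The plaintiff resides in Kelmere, which is not Norley, so this disjunct is met. Met.
  (c) The claim is a tort claim, not a contract claim, which satisfies one of the alternatives. Satisfied.
  (d) Dario Brightmoor resides in Norley. Met.
  → All conditions met; jurisdiction exists.
The Kelmere District Court:
  (a) No defendant is a corporation. And no such written consent has been filed, so the proviso does not save it. Fails.
  (b) The claim is a tort claim, not a property claim. Satisfied.
  (c) Soren Varga resides in Kelmere, which satisfies one of the alternatives. Satisfied.
  (d) The amount in controversy is $14,000, within the USD 500,000 ceiling, which satisfies one of the alternatives. Condition met.
  (e) The plaintiff resides in Kelmere. Satisfied.
  → The court lacks jurisdiction.
Courts with jurisdiction: the Merston Court of Common Pleas — 1 in total.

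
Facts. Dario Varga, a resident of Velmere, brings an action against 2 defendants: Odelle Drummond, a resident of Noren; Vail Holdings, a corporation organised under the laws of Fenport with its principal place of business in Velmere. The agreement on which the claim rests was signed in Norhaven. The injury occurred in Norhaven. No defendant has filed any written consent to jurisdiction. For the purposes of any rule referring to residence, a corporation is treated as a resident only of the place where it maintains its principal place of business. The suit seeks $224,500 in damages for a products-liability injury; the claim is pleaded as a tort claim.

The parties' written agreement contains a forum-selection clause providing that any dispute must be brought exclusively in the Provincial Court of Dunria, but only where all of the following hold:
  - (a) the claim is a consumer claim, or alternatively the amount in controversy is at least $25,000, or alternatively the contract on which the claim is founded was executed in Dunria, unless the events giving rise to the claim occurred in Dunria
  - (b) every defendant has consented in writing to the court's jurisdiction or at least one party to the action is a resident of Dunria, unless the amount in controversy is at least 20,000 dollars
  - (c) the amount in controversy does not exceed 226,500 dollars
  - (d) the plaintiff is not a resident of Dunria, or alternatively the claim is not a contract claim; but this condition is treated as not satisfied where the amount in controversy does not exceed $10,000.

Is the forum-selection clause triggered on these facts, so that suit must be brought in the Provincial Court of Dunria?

Yes

The Provincial Court of Dunria:
  (a) The amount in controversy is 224,500 dollars, which meets the $25,000 floor, which satisfies one of the alternatives. Met.
  (b) No such written consent has been filed; no party resides in Dunria — no alternative holds. However, the amount in controversy is $224,500, which meets the 20,000 dollars floor, so the 'unless' proviso supplies this condition. Satisfied.
  (c) The amount in controversy is USD 224,500, within the USD 226,500 ceiling. Met.
  (d) The plaintiff resides in Velmere, which is not Dunria — that alternative is enough. The carve-out does not apply: the amount in controversy is $224,500, above the $10,000 ceiling. Condition met.
  → The clause applies.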